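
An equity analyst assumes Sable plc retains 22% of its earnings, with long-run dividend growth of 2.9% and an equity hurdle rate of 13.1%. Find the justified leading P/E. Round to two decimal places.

Payout ratio b = 1 − 0.22 = 0.78.
Justified leading P/E = b/(r−g) = 0.78/(0.131−0.029) = 7.6471

7.65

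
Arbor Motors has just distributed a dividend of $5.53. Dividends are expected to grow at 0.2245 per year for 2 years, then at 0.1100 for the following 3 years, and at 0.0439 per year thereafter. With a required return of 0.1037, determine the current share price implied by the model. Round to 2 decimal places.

Three-stage DDM. Project D₁…D_5; terminal Gordon value at t=5 with g = 0.0439; discount at r = 0.1037.
D_1 = 6.7715
D_2 = 8.2917
D_3 = 9.2038
D_4 = 10.2162
D_5 = 11.3400
TV_5 = 11.8378/(0.1037−0.0439) = 197.9563
P₀ = Σ Dₜ/(1+r)ᵗ + TV_5/(1+r)^5 = 154.4651

$154.47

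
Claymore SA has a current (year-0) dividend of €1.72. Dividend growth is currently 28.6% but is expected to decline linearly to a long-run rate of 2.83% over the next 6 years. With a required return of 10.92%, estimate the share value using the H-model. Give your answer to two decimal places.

H-model: P₀ = D₀[(1+g_L) + H(g_S−g_L)]/(r−g_L), with H = 6/2 = 3.
P₀ = 1.72 × [(1+0.0283) + 3×(0.286−0.0283)] / (0.1092−0.0283)
   = 1.72 × 1.8014 / 0.0809 = 38.2992

€38.30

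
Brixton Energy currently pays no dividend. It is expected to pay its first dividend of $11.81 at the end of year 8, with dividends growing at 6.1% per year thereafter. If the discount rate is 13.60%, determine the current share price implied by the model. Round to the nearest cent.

Deferred-dividend DDM. At t=7 the remaining stream is a growing perpetuity with first payment D_8 = 11.81.
V_7 = D_8/(r−g) = 11.81/(0.136−0.061) = 157.4667
P₀ = V_7/(1+r)^7 = 157.4667/(1+0.136)^7 = 64.4971

$64.50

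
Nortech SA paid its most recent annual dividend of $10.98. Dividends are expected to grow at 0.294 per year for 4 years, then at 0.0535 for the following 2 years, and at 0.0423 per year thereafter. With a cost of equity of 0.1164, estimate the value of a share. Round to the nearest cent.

Three-stage DDM. Project D₁…D_6; terminal Gordon value at t=6 with g = 0.0423; discount at r = 0.1164.
D_1 = 14.2081
D_2 = 18.3853
D_3 = 23.7906
D_4 = 30.7850
D_5 = 32.4320
D_6 = 34.1671
TV_6 = 35.6124/(0.1164−0.0423) = 480.5992
P₀ = Σ Dₜ/(1+r)ᵗ + TV_6/(1+r)^6 = 348.9789

$348.98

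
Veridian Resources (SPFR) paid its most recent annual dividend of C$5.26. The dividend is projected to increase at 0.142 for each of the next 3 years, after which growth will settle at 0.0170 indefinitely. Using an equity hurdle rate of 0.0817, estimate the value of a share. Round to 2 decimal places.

Two-stage DDM. Project D₁…D_3 at 0.142, terminal growth 0.017, discount at r = 0.0817.
D_1 = 6.0069
D_2 = 6.8599
D_3 = 7.8340
Terminal value at t=3: TV = D_4/(r−g) = 7.9672/(0.0817−0.017) = 123.1404
P₀ = 6.0069/(1+0.0817)^1 + 6.8599/(1+0.0817)^2 + 7.8340/(1+0.0817)^3 + 123.1404/(1+0.0817)^3 = 114.8983

C$114.90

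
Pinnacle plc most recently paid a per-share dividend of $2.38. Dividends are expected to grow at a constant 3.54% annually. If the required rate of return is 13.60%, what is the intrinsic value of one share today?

$24.50

Gordon growth model: P₀ = D₁/(r − g). D₁ = 2.38 × (1 + 0.0354) = 2.4643.
P₀ = 2.4643 / (0.136 − 0.0354) = 2.4643 / 0.1006 = 24.4955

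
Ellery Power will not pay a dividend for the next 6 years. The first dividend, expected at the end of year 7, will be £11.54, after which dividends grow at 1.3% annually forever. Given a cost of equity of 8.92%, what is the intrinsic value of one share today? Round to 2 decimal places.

Deferred-dividend DDM. At t=6 the remaining stream is a growing perpetuity with first payment D_7 = 11.54.
V_6 = D_7/(r−g) = 11.54/(0.0892−0.013) = 151.4436
P₀ = V_6/(1+r)^6 = 151.4436/(1+0.0892)^6 = 90.6995

£90.70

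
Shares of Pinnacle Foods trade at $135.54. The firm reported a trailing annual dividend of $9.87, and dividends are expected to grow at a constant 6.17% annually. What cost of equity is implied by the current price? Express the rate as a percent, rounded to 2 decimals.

Rearranging the constant-growth DDM: r = D₁/P₀ + g.
D₁ = 9.87 × (1 + 0.0617) = 10.4790.
r = 10.4790 / 135.54 + 0.0617 = 0.07731 + 0.0617 = 0.13901

13.90%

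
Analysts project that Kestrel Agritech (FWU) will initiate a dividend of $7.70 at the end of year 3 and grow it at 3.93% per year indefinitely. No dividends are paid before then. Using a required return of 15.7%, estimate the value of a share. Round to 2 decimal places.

Deferred-dividend DDM. At t=2 the remaining stream is a growing perpetuity with first payment D_3 = 7.70.
V_2 = D_3/(r−g) = 7.70/(0.157−0.0393) = 65.4206
P₀ = V_2/(1+r)^2 = 65.4206/(1+0.157)^2 = 48.8706

$48.87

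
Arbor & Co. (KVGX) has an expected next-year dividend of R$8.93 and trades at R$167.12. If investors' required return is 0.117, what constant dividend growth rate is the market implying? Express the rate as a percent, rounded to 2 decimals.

From P₀ = D₁/(r − g), the implied growth is g = r − D₁/P₀.
g = 0.117 − 8.93/167.12 = 0.117 − 0.05343 = 0.06357

6.36%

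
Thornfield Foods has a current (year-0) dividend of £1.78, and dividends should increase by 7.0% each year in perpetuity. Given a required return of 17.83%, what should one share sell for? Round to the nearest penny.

£17.59

Gordon growth model: P₀ = D₁/(r − g). D₁ = 1.78 × (1 + 0.07) = 1.9046.
P₀ = 1.9046 / (0.1783 − 0.07) = 1.9046 / 0.1083 = 17.5863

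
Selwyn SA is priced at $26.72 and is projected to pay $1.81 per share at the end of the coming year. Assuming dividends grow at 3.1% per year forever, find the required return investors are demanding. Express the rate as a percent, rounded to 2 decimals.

9.87%

Rearranging the constant-growth DDM: r = D₁/P₀ + g.
r = 1.8100 / 26.72 + 0.031 = 0.06774 + 0.031 = 0.09874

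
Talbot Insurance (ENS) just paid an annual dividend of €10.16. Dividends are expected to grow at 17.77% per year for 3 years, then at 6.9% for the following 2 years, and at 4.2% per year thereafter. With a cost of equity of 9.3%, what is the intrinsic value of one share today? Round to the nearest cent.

€308.44

Three-stage DDM. Project D₁…D_5; terminal Gordon value at t=5 with g = 0.042; discount at r = 0.093.
D_1 = 11.9654
D_2 = 14.0917
D_3 = 16.5958
D_4 = 17.7409
D_5 = 18.9650
TV_5 = 19.7615/(0.093−0.042) = 387.4812
P₀ = Σ Dₜ/(1+r)ᵗ + TV_5/(1+r)^5 = 308.4402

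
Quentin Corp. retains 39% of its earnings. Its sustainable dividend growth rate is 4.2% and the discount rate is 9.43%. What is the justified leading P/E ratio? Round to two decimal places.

Payout ratio b = 1 − 0.39 = 0.61.
Justified leading P/E = b/(r−g) = 0.61/(0.0943−0.042) = 11.6635

11.66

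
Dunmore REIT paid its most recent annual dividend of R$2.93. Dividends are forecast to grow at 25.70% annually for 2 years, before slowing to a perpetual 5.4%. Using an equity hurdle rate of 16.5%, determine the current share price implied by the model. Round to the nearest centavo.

R$38.96

Two-stage DDM. Project D₁…D_2 at 0.257, terminal growth 0.054, discount at r = 0.165.
D_1 = 3.6830
D_2 = 4.6295
Terminal value at t=2: TV = D_3/(r−g) = 4.8795/(0.165−0.054) = 43.9598
P₀ = 3.6830/(1+0.165)^1 + 4.6295/(1+0.165)^2 + 43.9598/(1+0.165)^2 = 38.9619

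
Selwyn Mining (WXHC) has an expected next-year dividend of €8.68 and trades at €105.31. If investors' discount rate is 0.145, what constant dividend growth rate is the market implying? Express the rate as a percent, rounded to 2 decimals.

6.26%

From P₀ = D₁/(r − g), the implied growth is g = r − D₁/P₀.
g = 0.145 − 8.68/105.31 = 0.145 − 0.08242 = 0.06258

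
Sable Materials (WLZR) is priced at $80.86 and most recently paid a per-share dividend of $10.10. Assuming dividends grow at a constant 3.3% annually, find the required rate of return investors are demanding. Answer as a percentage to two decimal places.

16.20%

Rearranging the constant-growth DDM: r = D₁/P₀ + g.
D₁ = 10.10 × (1 + 0.033) = 10.4333.
r = 10.4333 / 80.86 + 0.033 = 0.12903 + 0.033 = 0.16203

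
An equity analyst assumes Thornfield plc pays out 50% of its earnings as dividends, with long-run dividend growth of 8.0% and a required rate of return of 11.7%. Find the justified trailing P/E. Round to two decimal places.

14.59

Justified trailing P/E = b(1+g)/(r−g) = 0.50×(1+0.08)/(0.117−0.08) = 14.5946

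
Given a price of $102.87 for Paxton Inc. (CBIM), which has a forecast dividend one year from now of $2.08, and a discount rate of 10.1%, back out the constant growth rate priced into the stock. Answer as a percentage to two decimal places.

8.08%

From P₀ = D₁/(r − g), the implied growth is g = r − D₁/P₀.
g = 0.101 − 2.08/102.87 = 0.101 − 0.02022 = 0.08078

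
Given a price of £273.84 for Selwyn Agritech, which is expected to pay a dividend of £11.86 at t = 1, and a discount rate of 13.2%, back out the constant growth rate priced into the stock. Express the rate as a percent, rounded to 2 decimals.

8.87%

From P₀ = D₁/(r − g), the implied growth is g = r − D₁/P₀.
g = 0.132 − 11.86/273.84 = 0.132 − 0.04331 = 0.08869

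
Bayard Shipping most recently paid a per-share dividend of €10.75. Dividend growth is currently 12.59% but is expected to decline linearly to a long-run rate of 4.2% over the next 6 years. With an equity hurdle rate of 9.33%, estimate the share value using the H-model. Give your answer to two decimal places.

H-model: P₀ = D₀[(1+g_L) + H(g_S−g_L)]/(r−g_L), with H = 6/2 = 3.
P₀ = 10.75 × [(1+0.042) + 3×(0.1259−0.042)] / (0.0933−0.042)
   = 10.75 × 1.2937 / 0.0513 = 271.0970

€271.10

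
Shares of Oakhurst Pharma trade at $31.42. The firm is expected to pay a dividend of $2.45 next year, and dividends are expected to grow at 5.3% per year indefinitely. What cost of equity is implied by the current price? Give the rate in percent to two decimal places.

Rearranging the constant-growth DDM: r = D₁/P₀ + g.
r = 2.4500 / 31.42 + 0.053 = 0.07798 + 0.053 = 0.13098

13.10%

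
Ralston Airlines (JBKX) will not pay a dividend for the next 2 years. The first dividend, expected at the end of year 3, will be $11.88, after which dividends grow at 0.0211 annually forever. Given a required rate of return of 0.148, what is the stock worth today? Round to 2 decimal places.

Deferred-dividend DDM. At t=2 the remaining stream is a growing perpetuity with first payment D_3 = 11.88.
V_2 = D_3/(r−g) = 11.88/(0.148−0.0211) = 93.6170
P₀ = V_2/(1+r)^2 = 93.6170/(1+0.148)^2 = 71.0348

$71.03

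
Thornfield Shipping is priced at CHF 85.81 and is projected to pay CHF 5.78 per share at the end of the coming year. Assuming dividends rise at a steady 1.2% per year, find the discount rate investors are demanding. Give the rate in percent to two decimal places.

Rearranging the constant-growth DDM: r = D₁/P₀ + g.
r = 5.7800 / 85.81 + 0.012 = 0.06736 + 0.012 = 0.07936

7.94%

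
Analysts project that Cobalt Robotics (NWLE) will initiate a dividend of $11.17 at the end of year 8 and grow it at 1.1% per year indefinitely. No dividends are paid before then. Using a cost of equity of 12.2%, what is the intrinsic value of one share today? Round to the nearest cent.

Deferred-dividend DDM. At t=7 the remaining stream is a growing perpetuity with first payment D_8 = 11.17.
V_7 = D_8/(r−g) = 11.17/(0.122−0.011) = 100.6306
P₀ = V_7/(1+r)^7 = 100.6306/(1+0.122)^7 = 44.9552

$44.96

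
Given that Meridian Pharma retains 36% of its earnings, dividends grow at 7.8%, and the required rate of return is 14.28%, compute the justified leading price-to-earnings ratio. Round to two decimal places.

Payout ratio b = 1 − 0.36 = 0.64.
Justified leading P/E = b/(r−g) = 0.64/(0.1428−0.078) = 9.8765

9.88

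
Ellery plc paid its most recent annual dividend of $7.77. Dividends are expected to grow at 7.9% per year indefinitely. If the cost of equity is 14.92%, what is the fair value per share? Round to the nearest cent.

Gordon growth model: P₀ = D₁/(r − g). D₁ = 7.77 × (1 + 0.079) = 8.3838.
P₀ = 8.3838 / (0.1492 − 0.079) = 8.3838 / 0.0702 = 119.4278

$119.43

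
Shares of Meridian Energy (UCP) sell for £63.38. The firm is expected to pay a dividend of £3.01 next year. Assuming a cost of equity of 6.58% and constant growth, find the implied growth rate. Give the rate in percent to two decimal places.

1.83%

From P₀ = D₁/(r − g), the implied growth is g = r − D₁/P₀.
g = 0.0658 − 3.01/63.38 = 0.0658 − 0.04749 = 0.01831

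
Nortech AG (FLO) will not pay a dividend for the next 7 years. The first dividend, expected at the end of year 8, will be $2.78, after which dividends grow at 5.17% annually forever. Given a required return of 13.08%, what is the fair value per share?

Deferred-dividend DDM. At t=7 the remaining stream is a growing perpetuity with first payment D_8 = 2.78.
V_7 = D_8/(r−g) = 2.78/(0.1308−0.0517) = 35.1454
P₀ = V_7/(1+r)^7 = 35.1454/(1+0.1308)^7 = 14.8651

$14.87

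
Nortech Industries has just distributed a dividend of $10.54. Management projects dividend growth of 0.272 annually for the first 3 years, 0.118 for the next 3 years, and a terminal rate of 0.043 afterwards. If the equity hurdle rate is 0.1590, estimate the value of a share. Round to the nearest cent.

Three-stage DDM. Project D₁…D_6; terminal Gordon value at t=6 with g = 0.043; discount at r = 0.159.
D_1 = 13.4069
D_2 = 17.0536
D_3 = 21.6921
D_4 = 24.2518
D_5 = 27.1135
D_6 = 30.3129
TV_6 = 31.6163/(0.159−0.043) = 272.5547
P₀ = Σ Dₜ/(1+r)ᵗ + TV_6/(1+r)^6 = 189.5561

$189.56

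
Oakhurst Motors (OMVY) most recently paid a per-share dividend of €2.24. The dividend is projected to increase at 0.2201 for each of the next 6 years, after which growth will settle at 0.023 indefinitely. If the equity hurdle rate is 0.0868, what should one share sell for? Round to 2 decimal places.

€92.45

Two-stage DDM. Project D₁…D_6 at 0.2201, terminal growth 0.023, discount at r = 0.0868.
D_1 = 2.7330
D_2 = 3.3346
D_3 = 4.0685
D_4 = 4.9640
D_5 = 6.0565
D_6 = 7.3896
Terminal value at t=6: TV = D_7/(r−g) = 7.5596/(0.0868−0.023) = 118.4883
P₀ = 2.7330/(1+0.0868)^1 + 3.3346/(1+0.0868)^2 + 4.0685/(1+0.0868)^3 + 4.9640/(1+0.0868)^4 + 6.0565/(1+0.0868)^5 + 7.3896/(1+0.0868)^6 + 118.4883/(1+0.0868)^6 = 92.4529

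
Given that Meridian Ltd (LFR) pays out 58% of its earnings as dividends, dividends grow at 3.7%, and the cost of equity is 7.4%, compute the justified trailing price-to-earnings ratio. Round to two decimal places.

Justified trailing P/E = b(1+g)/(r−g) = 0.58×(1+0.037)/(0.074−0.037) = 16.2557

16.26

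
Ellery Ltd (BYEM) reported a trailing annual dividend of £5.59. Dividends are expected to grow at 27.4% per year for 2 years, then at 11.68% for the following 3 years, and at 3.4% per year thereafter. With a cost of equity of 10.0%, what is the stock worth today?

£160.10

Three-stage DDM. Project D₁…D_5; terminal Gordon value at t=5 with g = 0.034; discount at r = 0.1.
D_1 = 7.1217
D_2 = 9.0730
D_3 = 10.1327
D_4 = 11.3162
D_5 = 12.6380
TV_5 = 13.0676/(0.1−0.034) = 197.9947
P₀ = Σ Dₜ/(1+r)ᵗ + TV_5/(1+r)^5 = 160.1009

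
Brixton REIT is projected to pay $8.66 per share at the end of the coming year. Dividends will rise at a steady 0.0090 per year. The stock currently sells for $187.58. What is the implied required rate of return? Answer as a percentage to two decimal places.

5.52%

Rearranging the constant-growth DDM: r = D₁/P₀ + g.
r = 8.6600 / 187.58 + 0.009 = 0.04617 + 0.009 = 0.05517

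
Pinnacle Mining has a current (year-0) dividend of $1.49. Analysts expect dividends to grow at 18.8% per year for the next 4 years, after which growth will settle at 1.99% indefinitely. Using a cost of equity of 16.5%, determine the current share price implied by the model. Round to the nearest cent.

$17.59

Two-stage DDM. Project D₁…D_4 at 0.188, terminal growth 0.0199, discount at r = 0.165.
D_1 = 1.7701
D_2 = 2.1029
D_3 = 2.4982
D_4 = 2.9679
Terminal value at t=4: TV = D_5/(r−g) = 3.0270/(0.165−0.0199) = 20.8613
P₀ = 1.7701/(1+0.165)^1 + 2.1029/(1+0.165)^2 + 2.4982/(1+0.165)^3 + 2.9679/(1+0.165)^4 + 20.8613/(1+0.165)^4 = 17.5850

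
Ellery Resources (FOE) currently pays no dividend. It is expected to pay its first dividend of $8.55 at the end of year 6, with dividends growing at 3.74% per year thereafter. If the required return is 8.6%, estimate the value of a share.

Deferred-dividend DDM. At t=5 the remaining stream is a growing perpetuity with first payment D_6 = 8.55.
V_5 = D_6/(r−g) = 8.55/(0.086−0.0374) = 175.9259
P₀ = V_5/(1+r)^5 = 175.9259/(1+0.086)^5 = 116.4611

$116.46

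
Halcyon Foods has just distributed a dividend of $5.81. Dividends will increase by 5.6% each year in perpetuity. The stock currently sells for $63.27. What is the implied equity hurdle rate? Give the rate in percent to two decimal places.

15.30%

Rearranging the constant-growth DDM: r = D₁/P₀ + g.
D₁ = 5.81 × (1 + 0.056) = 6.1354.
r = 6.1354 / 63.27 + 0.056 = 0.09697 + 0.056 = 0.15297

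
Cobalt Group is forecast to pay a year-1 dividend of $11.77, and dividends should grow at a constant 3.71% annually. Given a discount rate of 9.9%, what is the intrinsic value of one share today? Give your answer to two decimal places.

Gordon growth model: P₀ = D₁/(r − g), with D₁ = 11.77 given directly.
P₀ = 11.7700 / (0.099 − 0.0371) = 11.7700 / 0.0619 = 190.1454

$190.15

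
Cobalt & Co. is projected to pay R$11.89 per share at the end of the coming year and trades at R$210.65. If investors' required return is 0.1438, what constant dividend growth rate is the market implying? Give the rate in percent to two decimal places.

From P₀ = D₁/(r − g), the implied growth is g = r − D₁/P₀.
g = 0.1438 − 11.89/210.65 = 0.1438 − 0.05644 = 0.08736

8.74%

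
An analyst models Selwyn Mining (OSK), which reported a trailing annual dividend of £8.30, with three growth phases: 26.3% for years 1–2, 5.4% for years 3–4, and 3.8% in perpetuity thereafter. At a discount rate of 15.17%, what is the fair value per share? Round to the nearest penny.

Three-stage DDM. Project D₁…D_4; terminal Gordon value at t=4 with g = 0.038; discount at r = 0.1517.
D_1 = 10.4829
D_2 = 13.2399
D_3 = 13.9549
D_4 = 14.7084
TV_4 = 15.2673/(0.1517−0.038) = 134.2774
P₀ = Σ Dₜ/(1+r)ᵗ + TV_4/(1+r)^4 = 112.9001

£112.90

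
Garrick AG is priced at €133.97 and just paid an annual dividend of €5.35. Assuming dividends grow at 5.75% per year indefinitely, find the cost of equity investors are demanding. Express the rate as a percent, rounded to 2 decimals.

9.97%

Rearranging the constant-growth DDM: r = D₁/P₀ + g.
D₁ = 5.35 × (1 + 0.0575) = 5.6576.
r = 5.6576 / 133.97 + 0.0575 = 0.04223 + 0.0575 = 0.09973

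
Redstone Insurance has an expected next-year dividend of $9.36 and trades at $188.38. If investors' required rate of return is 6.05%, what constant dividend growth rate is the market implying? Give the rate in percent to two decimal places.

From P₀ = D₁/(r − g), the implied growth is g = r − D₁/P₀.
g = 0.0605 − 9.36/188.38 = 0.0605 − 0.04969 = 0.01081

1.08%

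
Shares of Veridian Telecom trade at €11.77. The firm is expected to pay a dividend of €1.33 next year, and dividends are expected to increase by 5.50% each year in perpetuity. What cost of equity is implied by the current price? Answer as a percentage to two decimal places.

Rearranging the constant-growth DDM: r = D₁/P₀ + g.
r = 1.3300 / 11.77 + 0.055 = 0.11300 + 0.055 = 0.16800

16.80%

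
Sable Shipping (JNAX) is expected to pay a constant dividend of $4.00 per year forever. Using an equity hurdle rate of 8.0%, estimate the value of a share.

Zero-growth DDM (perpetuity): P₀ = D/r = 4.00 / 0.08 = 50.0000

$50.00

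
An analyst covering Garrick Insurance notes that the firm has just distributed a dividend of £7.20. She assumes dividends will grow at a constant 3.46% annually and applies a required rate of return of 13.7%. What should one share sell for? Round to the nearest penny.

£72.75

Gordon growth model: P₀ = D₁/(r − g). D₁ = 7.20 × (1 + 0.0346) = 7.4491.
P₀ = 7.4491 / (0.137 − 0.0346) = 7.4491 / 0.1024 = 72.7453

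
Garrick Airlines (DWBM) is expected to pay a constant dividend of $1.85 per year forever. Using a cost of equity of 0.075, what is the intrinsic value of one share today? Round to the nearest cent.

$24.67

Zero-growth DDM (perpetuity): P₀ = D/r = 1.85 / 0.075 = 24.6667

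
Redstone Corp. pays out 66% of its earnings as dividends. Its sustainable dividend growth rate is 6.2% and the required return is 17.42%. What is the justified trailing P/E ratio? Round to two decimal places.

Justified trailing P/E = b(1+g)/(r−g) = 0.66×(1+0.062)/(0.1742−0.062) = 6.2471

6.25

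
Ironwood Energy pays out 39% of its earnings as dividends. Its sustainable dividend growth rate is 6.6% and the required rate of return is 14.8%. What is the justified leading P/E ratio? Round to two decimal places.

4.76

Justified leading P/E = b/(r−g) = 0.39/(0.148−0.066) = 4.7561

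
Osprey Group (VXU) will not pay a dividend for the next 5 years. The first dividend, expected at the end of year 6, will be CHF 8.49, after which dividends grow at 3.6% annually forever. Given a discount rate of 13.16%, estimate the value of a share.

Deferred-dividend DDM. At t=5 the remaining stream is a growing perpetuity with first payment D_6 = 8.49.
V_5 = D_6/(r−g) = 8.49/(0.1316−0.036) = 88.8075
P₀ = V_5/(1+r)^5 = 88.8075/(1+0.1316)^5 = 47.8614

CHF 47.86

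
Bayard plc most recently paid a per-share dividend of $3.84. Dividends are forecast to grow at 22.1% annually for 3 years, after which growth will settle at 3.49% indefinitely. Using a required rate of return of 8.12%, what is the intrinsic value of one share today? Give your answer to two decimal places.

Two-stage DDM. Project D₁…D_3 at 0.221, terminal growth 0.0349, discount at r = 0.0812.
D_1 = 4.6886
D_2 = 5.7248
D_3 = 6.9900
Terminal value at t=3: TV = D_4/(r−g) = 7.2340/(0.0812−0.0349) = 156.2412
P₀ = 4.6886/(1+0.0812)^1 + 5.7248/(1+0.0812)^2 + 6.9900/(1+0.0812)^3 + 156.2412/(1+0.0812)^3 = 138.3810

$138.38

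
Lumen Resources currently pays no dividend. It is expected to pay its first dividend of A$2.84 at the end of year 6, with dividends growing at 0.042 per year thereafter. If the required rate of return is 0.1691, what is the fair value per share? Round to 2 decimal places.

A$10.23

Deferred-dividend DDM. At t=5 the remaining stream is a growing perpetuity with first payment D_6 = 2.84.
V_5 = D_6/(r−g) = 2.84/(0.1691−0.042) = 22.3446
P₀ = V_5/(1+r)^5 = 22.3446/(1+0.1691)^5 = 10.2309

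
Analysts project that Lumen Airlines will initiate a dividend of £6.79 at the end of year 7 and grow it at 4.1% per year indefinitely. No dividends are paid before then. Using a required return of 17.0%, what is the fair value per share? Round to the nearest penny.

£20.52

Deferred-dividend DDM. At t=6 the remaining stream is a growing perpetuity with first payment D_7 = 6.79.
V_6 = D_7/(r−g) = 6.79/(0.17−0.041) = 52.6357
P₀ = V_6/(1+r)^6 = 52.6357/(1+0.17)^6 = 20.5194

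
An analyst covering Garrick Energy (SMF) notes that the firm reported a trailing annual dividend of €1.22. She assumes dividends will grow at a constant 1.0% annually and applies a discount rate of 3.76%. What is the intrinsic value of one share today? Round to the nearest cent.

€44.64

Gordon growth model: P₀ = D₁/(r − g). D₁ = 1.22 × (1 + 0.01) = 1.2322.
P₀ = 1.2322 / (0.0376 − 0.01) = 1.2322 / 0.0276 = 44.6449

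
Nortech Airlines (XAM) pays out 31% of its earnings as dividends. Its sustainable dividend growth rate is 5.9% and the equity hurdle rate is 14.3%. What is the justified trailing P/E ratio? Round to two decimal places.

Justified trailing P/E = b(1+g)/(r−g) = 0.31×(1+0.059)/(0.143−0.059) = 3.9082

3.91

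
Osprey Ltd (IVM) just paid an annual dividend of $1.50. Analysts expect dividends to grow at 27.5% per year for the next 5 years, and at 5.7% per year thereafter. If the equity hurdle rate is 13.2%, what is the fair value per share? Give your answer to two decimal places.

Two-stage DDM. Project D₁…D_5 at 0.275, terminal growth 0.057, discount at r = 0.132.
D_1 = 1.9125
D_2 = 2.4384
D_3 = 3.1090
D_4 = 3.9640
D_5 = 5.0541
Terminal value at t=5: TV = D_6/(r−g) = 5.3422/(0.132−0.057) = 71.2288
P₀ = 1.9125/(1+0.132)^1 + 2.4384/(1+0.132)^2 + 3.1090/(1+0.132)^3 + 3.9640/(1+0.132)^4 + 5.0541/(1+0.132)^5 + 71.2288/(1+0.132)^5 = 49.1886

$49.19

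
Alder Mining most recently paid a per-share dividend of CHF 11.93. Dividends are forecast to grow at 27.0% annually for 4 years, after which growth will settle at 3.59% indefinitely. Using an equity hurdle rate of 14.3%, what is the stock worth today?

Two-stage DDM. Project D₁…D_4 at 0.27, terminal growth 0.0359, discount at r = 0.143.
D_1 = 15.1511
D_2 = 19.2419
D_3 = 24.4372
D_4 = 31.0353
Terminal value at t=4: TV = D_5/(r−g) = 32.1494/(0.143−0.0359) = 300.1813
P₀ = 15.1511/(1+0.143)^1 + 19.2419/(1+0.143)^2 + 24.4372/(1+0.143)^3 + 31.0353/(1+0.143)^4 + 300.1813/(1+0.143)^4 = 238.4049

CHF 238.40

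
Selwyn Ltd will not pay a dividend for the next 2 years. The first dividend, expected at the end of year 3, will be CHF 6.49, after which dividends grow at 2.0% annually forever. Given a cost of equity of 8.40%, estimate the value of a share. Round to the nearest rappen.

CHF 86.30

Deferred-dividend DDM. At t=2 the remaining stream is a growing perpetuity with first payment D_3 = 6.49.
V_2 = D_3/(r−g) = 6.49/(0.084−0.02) = 101.4062
P₀ = V_2/(1+r)^2 = 101.4062/(1+0.084)^2 = 86.2991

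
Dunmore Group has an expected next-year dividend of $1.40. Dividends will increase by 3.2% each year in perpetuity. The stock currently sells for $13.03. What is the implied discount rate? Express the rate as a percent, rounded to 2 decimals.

13.94%

Rearranging the constant-growth DDM: r = D₁/P₀ + g.
r = 1.4000 / 13.03 + 0.032 = 0.10744 + 0.032 = 0.13944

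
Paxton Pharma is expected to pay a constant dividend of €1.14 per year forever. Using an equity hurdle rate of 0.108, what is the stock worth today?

Zero-growth DDM (perpetuity): P₀ = D/r = 1.14 / 0.108 = 10.5556

€10.56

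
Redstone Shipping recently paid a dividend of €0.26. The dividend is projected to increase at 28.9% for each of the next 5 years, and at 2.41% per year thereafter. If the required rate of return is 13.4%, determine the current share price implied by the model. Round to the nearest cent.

€6.54

Two-stage DDM. Project D₁…D_5 at 0.289, terminal growth 0.0241, discount at r = 0.134.
D_1 = 0.3351
D_2 = 0.4320
D_3 = 0.5568
D_4 = 0.7178
D_5 = 0.9252
Terminal value at t=5: TV = D_6/(r−g) = 0.9475/(0.134−0.0241) = 8.6215
P₀ = 0.3351/(1+0.134)^1 + 0.4320/(1+0.134)^2 + 0.5568/(1+0.134)^3 + 0.7178/(1+0.134)^4 + 0.9252/(1+0.134)^5 + 8.6215/(1+0.134)^5 = 6.5382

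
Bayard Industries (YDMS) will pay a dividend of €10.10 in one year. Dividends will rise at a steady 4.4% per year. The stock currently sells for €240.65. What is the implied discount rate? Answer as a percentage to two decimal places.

8.60%

Rearranging the constant-growth DDM: r = D₁/P₀ + g.
r = 10.1000 / 240.65 + 0.044 = 0.04197 + 0.044 = 0.08597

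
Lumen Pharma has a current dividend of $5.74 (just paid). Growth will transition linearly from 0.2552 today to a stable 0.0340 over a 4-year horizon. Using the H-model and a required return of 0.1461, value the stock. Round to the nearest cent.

$75.60

H-model: P₀ = D₀[(1+g_L) + H(g_S−g_L)]/(r−g_L), with H = 4/2 = 2.
P₀ = 5.74 × [(1+0.034) + 2×(0.2552−0.034)] / (0.1461−0.034)
   = 5.74 × 1.4764 / 0.1121 = 75.5980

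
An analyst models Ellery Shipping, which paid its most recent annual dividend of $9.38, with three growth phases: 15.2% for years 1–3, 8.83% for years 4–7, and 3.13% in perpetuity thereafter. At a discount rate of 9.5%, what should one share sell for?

Three-stage DDM. Project D₁…D_7; terminal Gordon value at t=7 with g = 0.0313; discount at r = 0.095.
D_1 = 10.8058
D_2 = 12.4482
D_3 = 14.3404
D_4 = 15.6066
D_5 = 16.9847
D_6 = 18.4844
D_7 = 20.1166
TV_7 = 20.7463/(0.095−0.0313) = 325.6870
P₀ = Σ Dₜ/(1+r)ᵗ + TV_7/(1+r)^7 = 246.7427

$246.74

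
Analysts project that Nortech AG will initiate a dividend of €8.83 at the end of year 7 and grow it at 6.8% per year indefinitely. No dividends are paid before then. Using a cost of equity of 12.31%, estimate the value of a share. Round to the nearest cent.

Deferred-dividend DDM. At t=6 the remaining stream is a growing perpetuity with first payment D_7 = 8.83.
V_6 = D_7/(r−g) = 8.83/(0.1231−0.068) = 160.2541
P₀ = V_6/(1+r)^6 = 160.2541/(1+0.1231)^6 = 79.8543

€79.85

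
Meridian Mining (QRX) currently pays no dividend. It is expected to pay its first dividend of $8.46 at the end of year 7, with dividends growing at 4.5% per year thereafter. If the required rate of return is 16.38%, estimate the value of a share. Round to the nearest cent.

$28.66

Deferred-dividend DDM. At t=6 the remaining stream is a growing perpetuity with first payment D_7 = 8.46.
V_6 = D_7/(r−g) = 8.46/(0.1638−0.045) = 71.2121
P₀ = V_6/(1+r)^6 = 71.2121/(1+0.1638)^6 = 28.6605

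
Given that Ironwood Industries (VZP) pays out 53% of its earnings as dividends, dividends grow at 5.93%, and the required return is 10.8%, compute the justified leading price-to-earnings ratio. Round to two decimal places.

10.88

Justified leading P/E = b/(r−g) = 0.53/(0.108−0.0593) = 10.8830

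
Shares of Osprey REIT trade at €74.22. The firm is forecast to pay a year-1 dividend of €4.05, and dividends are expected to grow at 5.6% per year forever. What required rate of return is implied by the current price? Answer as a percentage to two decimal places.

Rearranging the constant-growth DDM: r = D₁/P₀ + g.
r = 4.0500 / 74.22 + 0.056 = 0.05457 + 0.056 = 0.11057

11.06%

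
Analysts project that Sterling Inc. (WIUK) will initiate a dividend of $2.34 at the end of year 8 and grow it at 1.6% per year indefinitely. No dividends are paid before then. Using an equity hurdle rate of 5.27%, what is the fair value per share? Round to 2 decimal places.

$44.51

Deferred-dividend DDM. At t=7 the remaining stream is a growing perpetuity with first payment D_8 = 2.34.
V_7 = D_8/(r−g) = 2.34/(0.0527−0.016) = 63.7602
P₀ = V_7/(1+r)^7 = 63.7602/(1+0.0527)^7 = 44.5059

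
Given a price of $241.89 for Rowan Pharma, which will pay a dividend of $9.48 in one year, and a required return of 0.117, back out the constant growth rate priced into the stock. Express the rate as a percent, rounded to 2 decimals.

7.78%

From P₀ = D₁/(r − g), the implied growth is g = r − D₁/P₀.
g = 0.117 − 9.48/241.89 = 0.117 − 0.03919 = 0.07781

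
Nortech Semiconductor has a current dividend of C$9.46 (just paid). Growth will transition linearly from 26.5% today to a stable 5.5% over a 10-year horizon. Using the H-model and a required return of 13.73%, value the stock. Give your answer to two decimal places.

H-model: P₀ = D₀[(1+g_L) + H(g_S−g_L)]/(r−g_L), with H = 10/2 = 5.
P₀ = 9.46 × [(1+0.055) + 5×(0.265−0.055)] / (0.1373−0.055)
   = 9.46 × 2.1050 / 0.0823 = 241.9599

C$241.96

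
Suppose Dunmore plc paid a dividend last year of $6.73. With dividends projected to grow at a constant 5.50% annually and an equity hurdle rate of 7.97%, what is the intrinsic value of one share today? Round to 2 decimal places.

Gordon growth model: P₀ = D₁/(r − g). D₁ = 6.73 × (1 + 0.055) = 7.1002.
P₀ = 7.1002 / (0.0797 − 0.055) = 7.1002 / 0.0247 = 287.4555

$287.46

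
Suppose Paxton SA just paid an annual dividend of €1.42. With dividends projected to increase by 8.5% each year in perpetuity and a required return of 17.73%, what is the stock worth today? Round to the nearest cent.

Gordon growth model: P₀ = D₁/(r − g). D₁ = 1.42 × (1 + 0.085) = 1.5407.
P₀ = 1.5407 / (0.1773 − 0.085) = 1.5407 / 0.0923 = 16.6923

€16.69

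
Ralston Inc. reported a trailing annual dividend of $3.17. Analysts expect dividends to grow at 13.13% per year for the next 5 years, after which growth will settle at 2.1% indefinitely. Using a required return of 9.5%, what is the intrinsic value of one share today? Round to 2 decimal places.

$68.98

Two-stage DDM. Project D₁…D_5 at 0.1313, terminal growth 0.021, discount at r = 0.095.
D_1 = 3.5862
D_2 = 4.0571
D_3 = 4.5898
D_4 = 5.1924
D_5 = 5.8742
Terminal value at t=5: TV = D_6/(r−g) = 5.9976/(0.095−0.021) = 81.0480
P₀ = 3.5862/(1+0.095)^1 + 4.0571/(1+0.095)^2 + 4.5898/(1+0.095)^3 + 5.1924/(1+0.095)^4 + 5.8742/(1+0.095)^5 + 81.0480/(1+0.095)^5 = 68.9817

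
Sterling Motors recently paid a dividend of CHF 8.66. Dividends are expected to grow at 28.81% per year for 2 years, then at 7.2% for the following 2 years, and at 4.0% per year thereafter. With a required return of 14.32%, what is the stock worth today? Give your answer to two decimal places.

Three-stage DDM. Project D₁…D_4; terminal Gordon value at t=4 with g = 0.04; discount at r = 0.1432.
D_1 = 11.1549
D_2 = 14.3687
D_3 = 15.4032
D_4 = 16.5123
TV_4 = 17.1728/(0.1432−0.04) = 166.4027
P₀ = Σ Dₜ/(1+r)ᵗ + TV_4/(1+r)^4 = 138.1546

CHF 138.15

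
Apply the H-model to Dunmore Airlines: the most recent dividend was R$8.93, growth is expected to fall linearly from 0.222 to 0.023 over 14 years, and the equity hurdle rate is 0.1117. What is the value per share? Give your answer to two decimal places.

R$243.23

H-model: P₀ = D₀[(1+g_L) + H(g_S−g_L)]/(r−g_L), with H = 14/2 = 7.
P₀ = 8.93 × [(1+0.023) + 7×(0.222−0.023)] / (0.1117−0.023)
   = 8.93 × 2.4160 / 0.0887 = 243.2343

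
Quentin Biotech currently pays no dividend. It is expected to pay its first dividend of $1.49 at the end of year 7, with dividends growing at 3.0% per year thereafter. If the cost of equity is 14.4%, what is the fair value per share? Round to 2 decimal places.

Deferred-dividend DDM. At t=6 the remaining stream is a growing perpetuity with first payment D_7 = 1.49.
V_6 = D_7/(r−g) = 1.49/(0.144−0.03) = 13.0702
P₀ = V_6/(1+r)^6 = 13.0702/(1+0.144)^6 = 5.8308

$5.83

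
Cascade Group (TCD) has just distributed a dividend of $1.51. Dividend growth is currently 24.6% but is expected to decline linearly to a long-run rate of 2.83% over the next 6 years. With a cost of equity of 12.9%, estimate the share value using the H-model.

H-model: P₀ = D₀[(1+g_L) + H(g_S−g_L)]/(r−g_L), with H = 6/2 = 3.
P₀ = 1.51 × [(1+0.0283) + 3×(0.246−0.0283)] / (0.129−0.0283)
   = 1.51 × 1.6814 / 0.1007 = 25.2127

$25.21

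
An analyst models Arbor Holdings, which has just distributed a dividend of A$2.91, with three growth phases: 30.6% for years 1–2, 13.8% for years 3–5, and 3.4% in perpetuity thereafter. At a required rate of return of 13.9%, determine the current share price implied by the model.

A$56.20

Three-stage DDM. Project D₁…D_5; terminal Gordon value at t=5 with g = 0.034; discount at r = 0.139.
D_1 = 3.8005
D_2 = 4.9634
D_3 = 5.6484
D_4 = 6.4278
D_5 = 7.3149
TV_5 = 7.5636/(0.139−0.034) = 72.0340
P₀ = Σ Dₜ/(1+r)ᵗ + TV_5/(1+r)^5 = 56.1968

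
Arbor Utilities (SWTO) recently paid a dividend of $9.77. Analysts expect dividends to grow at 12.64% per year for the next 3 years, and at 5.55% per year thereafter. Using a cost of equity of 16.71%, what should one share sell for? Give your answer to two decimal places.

Two-stage DDM. Project D₁…D_3 at 0.1264, terminal growth 0.0555, discount at r = 0.1671.
D_1 = 11.0049
D_2 = 12.3960
D_3 = 13.9628
Terminal value at t=3: TV = D_4/(r−g) = 14.7377/(0.1671−0.0555) = 132.0586
P₀ = 11.0049/(1+0.1671)^1 + 12.3960/(1+0.1671)^2 + 13.9628/(1+0.1671)^3 + 132.0586/(1+0.1671)^3 = 110.3825

$110.38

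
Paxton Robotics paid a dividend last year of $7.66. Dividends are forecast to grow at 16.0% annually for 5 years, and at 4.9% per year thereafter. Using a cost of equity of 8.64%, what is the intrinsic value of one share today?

Two-stage DDM. Project D₁…D_5 at 0.16, terminal growth 0.049, discount at r = 0.0864.
D_1 = 8.8856
D_2 = 10.3073
D_3 = 11.9565
D_4 = 13.8695
D_5 = 16.0886
Terminal value at t=5: TV = D_6/(r−g) = 16.8770/(0.0864−0.049) = 451.2556
P₀ = 8.8856/(1+0.0864)^1 + 10.3073/(1+0.0864)^2 + 11.9565/(1+0.0864)^3 + 13.8695/(1+0.0864)^4 + 16.0886/(1+0.0864)^5 + 451.2556/(1+0.0864)^5 = 345.0007

$345.00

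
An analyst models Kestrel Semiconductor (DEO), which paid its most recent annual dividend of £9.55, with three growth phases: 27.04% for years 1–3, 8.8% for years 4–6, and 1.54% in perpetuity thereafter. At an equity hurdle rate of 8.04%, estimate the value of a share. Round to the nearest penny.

£334.90

Three-stage DDM. Project D₁…D_6; terminal Gordon value at t=6 with g = 0.0154; discount at r = 0.0804.
D_1 = 12.1323
D_2 = 15.4129
D_3 = 19.5805
D_4 = 21.3036
D_5 = 23.1784
D_6 = 25.2181
TV_6 = 25.6064/(0.0804−0.0154) = 393.9447
P₀ = Σ Dₜ/(1+r)ᵗ + TV_6/(1+r)^6 = 334.8989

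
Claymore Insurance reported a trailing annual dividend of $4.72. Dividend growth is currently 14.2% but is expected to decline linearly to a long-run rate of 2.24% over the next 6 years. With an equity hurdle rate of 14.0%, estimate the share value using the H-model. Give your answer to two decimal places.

H-model: P₀ = D₀[(1+g_L) + H(g_S−g_L)]/(r−g_L), with H = 6/2 = 3.
P₀ = 4.72 × [(1+0.0224) + 3×(0.142−0.0224)] / (0.14−0.0224)
   = 4.72 × 1.3812 / 0.1176 = 55.4359

$55.44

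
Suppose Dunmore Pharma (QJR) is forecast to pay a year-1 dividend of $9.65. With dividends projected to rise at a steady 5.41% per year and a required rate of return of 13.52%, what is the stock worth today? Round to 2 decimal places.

$118.99

Gordon growth model: P₀ = D₁/(r − g), with D₁ = 9.65 given directly.
P₀ = 9.6500 / (0.1352 − 0.0541) = 9.6500 / 0.0811 = 118.9889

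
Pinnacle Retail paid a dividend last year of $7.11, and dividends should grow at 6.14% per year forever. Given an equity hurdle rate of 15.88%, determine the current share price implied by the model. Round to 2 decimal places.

Gordon growth model: P₀ = D₁/(r − g). D₁ = 7.11 × (1 + 0.0614) = 7.5466.
P₀ = 7.5466 / (0.1588 − 0.0614) = 7.5466 / 0.0974 = 77.4800

$77.48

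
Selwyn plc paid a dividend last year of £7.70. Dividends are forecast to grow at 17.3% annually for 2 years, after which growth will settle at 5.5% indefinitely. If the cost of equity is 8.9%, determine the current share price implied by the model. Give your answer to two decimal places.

Two-stage DDM. Project D₁…D_2 at 0.173, terminal growth 0.055, discount at r = 0.089.
D_1 = 9.0321
D_2 = 10.5947
Terminal value at t=2: TV = D_3/(r−g) = 11.1774/(0.089−0.055) = 328.7459
P₀ = 9.0321/(1+0.089)^1 + 10.5947/(1+0.089)^2 + 328.7459/(1+0.089)^2 = 294.4348

£294.43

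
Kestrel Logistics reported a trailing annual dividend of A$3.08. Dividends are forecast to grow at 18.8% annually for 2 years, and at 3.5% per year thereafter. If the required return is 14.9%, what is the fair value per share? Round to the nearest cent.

Two-stage DDM. Project D₁…D_2 at 0.188, terminal growth 0.035, discount at r = 0.149.
D_1 = 3.6590
D_2 = 4.3469
Terminal value at t=2: TV = D_3/(r−g) = 4.4991/(0.149−0.035) = 39.4656
P₀ = 3.6590/(1+0.149)^1 + 4.3469/(1+0.149)^2 + 39.4656/(1+0.149)^2 = 36.3708

A$36.37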